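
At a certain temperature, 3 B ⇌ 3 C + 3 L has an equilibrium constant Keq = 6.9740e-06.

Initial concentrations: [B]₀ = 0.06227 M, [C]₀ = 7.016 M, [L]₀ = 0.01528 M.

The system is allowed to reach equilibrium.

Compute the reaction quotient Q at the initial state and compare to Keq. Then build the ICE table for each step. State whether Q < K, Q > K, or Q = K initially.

Q₀ = 5.103 vs Keq = 6.9740e-06 ⇒ Q>K, reverse
Step 1:
                    B           C           L
  Initial     0.06227       7.016     0.01528
  Change      0.01507    -0.01507    -0.01507
  Equil       0.07734       7.001  2.1106e-04
  solve Keq expr → x = -0.005023; check Q = 6.9740e-06

Q₀ = 5.103; Q > K (proceeds reverse)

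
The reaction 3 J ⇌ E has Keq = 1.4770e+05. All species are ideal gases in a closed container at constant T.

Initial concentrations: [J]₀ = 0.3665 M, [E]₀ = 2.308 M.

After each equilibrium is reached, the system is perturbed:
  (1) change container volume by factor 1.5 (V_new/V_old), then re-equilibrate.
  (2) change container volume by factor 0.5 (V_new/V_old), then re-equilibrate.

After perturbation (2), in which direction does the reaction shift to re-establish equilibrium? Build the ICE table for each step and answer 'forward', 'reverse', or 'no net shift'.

Direction: forward

Q₀ = 46.88 vs Keq = 1.4770e+05 ⇒ Q<K, forward
Step 1:
                   J          E
  I           0.3665      2.308
  C          -0.3411     0.1137
  E           0.0254      2.422
  solve Keq expr → x = 0.1137; check Q = 1.4770e+05
Then change container volume by factor 1.5 (V_new/V_old).
Step 2:
                   J          E
  I          0.01694      1.614
  C         0.005249   -0.00175
  E          0.02218      1.613
  solve Keq expr → x = -0.00175; check Q = 1.4770e+05
Then change container volume by factor 0.5 (V_new/V_old).
Step 3:
                   J          E
  I          0.04437      3.225
  C          -0.0164   0.005468
  E          0.02797      3.231
  solve Keq expr → x = 0.005468; check Q = 1.4770e+05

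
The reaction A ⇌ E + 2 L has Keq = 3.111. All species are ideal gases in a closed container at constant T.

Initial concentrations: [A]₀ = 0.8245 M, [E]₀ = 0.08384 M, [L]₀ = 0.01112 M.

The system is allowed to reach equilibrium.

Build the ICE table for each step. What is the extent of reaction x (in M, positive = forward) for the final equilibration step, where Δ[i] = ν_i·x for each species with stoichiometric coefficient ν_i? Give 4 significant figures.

x = 0.5599 M

Q₀ = 1.2574e-05 vs Keq = 3.111 ⇒ Q<K, forward
Step 1:
                    A           E           L
  Initial      0.8245     0.08384     0.01112
  Change      -0.5599      0.5599        1.12
  Equil        0.2646      0.6437       1.131
  solve Keq expr → x = 0.5599; check Q = 3.111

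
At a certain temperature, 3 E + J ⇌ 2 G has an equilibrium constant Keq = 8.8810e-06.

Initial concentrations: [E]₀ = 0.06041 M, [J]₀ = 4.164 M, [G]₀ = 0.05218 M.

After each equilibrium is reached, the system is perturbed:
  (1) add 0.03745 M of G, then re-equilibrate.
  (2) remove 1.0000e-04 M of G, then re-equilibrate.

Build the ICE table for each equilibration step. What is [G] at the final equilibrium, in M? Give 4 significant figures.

[G]_eq = 5.2208e-04 M

Q₀ = 2.966 vs Keq = 8.8810e-06 ⇒ Q>K, reverse
Step 1:
                  E         J         G
  Initial   0.06041     4.164   0.05218
  Change     0.0778   0.02593  -0.05187
  Equil      0.1382      4.19 3.1343e-04
  solve Keq expr → x = -0.02593; check Q = 8.8810e-06
Then add 0.03745 M of G.
Step 2:
                  E         J         G
  Initial    0.1382      4.19   0.03776
  Change    0.05586   0.01862  -0.03724
  Equil      0.1941     4.209 5.2268e-04
  solve Keq expr → x = -0.01862; check Q = 8.8810e-06
Then remove 1.0000e-04 M of G.
Step 3:
                  E         J         G
  Initial    0.1941     4.209 4.2268e-04
  Change  -1.4909e-04 -4.9697e-05 9.9395e-05
  Equil      0.1939     4.209 5.2208e-04
  solve Keq expr → x = 4.9697e-05; check Q = 8.8810e-06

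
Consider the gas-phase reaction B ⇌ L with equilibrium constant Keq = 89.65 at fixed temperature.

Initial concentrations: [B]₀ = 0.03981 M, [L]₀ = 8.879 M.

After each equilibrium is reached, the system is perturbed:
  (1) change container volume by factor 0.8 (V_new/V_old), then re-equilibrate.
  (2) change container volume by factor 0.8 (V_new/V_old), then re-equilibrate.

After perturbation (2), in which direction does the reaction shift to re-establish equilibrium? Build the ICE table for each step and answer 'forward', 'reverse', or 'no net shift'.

Direction: no net shift

Q₀ = 223 vs Keq = 89.65 ⇒ Q>K, reverse
Step 1:
                  B         L
  init      0.03981     8.879
  Δ         0.05858  -0.05858
  eq        0.09839      8.82
  solve Keq expr → x = -0.05858; check Q = 89.65
Then change container volume by factor 0.8 (V_new/V_old).
Step 2:
                  B         L
  init        0.123     11.03
  Δ               0         0
  eq          0.123     11.03
  solve Keq expr → x = 0; check Q = 89.65
Then change container volume by factor 0.8 (V_new/V_old).
Step 3:
                  B         L
  init       0.1537     13.78
  Δ               0         0
  eq         0.1537     13.78
  solve Keq expr → x = 0; check Q = 89.65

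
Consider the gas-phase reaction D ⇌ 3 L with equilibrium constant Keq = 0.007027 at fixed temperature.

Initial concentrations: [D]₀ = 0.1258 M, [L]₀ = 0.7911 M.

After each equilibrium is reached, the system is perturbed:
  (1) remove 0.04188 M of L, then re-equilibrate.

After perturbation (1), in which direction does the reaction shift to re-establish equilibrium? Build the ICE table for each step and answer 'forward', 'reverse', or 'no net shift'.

Direction: forward

Q₀ = 3.936 vs Keq = 0.007027 ⇒ Q>K, reverse
Step 1:
                    D           L
  Initial      0.1258      0.7911
  Change       0.2189     -0.6568
  Equil        0.3447      0.1343
  solve Keq expr → x = -0.2189; check Q = 0.007027
Then remove 0.04188 M of L.
Step 2:
                    D           L
  Initial      0.3447     0.09242
  Change     -0.01337     0.04012
  Equil        0.3314      0.1325
  solve Keq expr → x = 0.01337; check Q = 0.007027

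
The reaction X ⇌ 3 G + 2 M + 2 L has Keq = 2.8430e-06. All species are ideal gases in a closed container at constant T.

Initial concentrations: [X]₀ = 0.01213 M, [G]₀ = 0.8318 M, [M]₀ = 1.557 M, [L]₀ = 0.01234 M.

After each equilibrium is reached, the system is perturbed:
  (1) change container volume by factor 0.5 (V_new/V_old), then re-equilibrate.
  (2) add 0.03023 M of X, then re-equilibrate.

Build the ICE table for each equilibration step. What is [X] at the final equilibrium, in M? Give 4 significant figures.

Q₀ = 0.01751 vs Keq = 2.8430e-06 ⇒ Q>K, reverse
Step 1:
                  X         G         M         L
  I         0.01213    0.8318     1.557   0.01234
  C         0.00607  -0.01821  -0.01214  -0.01214
  E          0.0182    0.8136     1.545 2.0064e-04
  solve Keq expr → x = -0.00607; check Q = 2.8430e-06
Then change container volume by factor 0.5 (V_new/V_old).
Step 2:
                  X         G         M         L
  I          0.0364     1.627      3.09 4.0128e-04
  C       1.7549e-04 -5.2646e-04 -3.5097e-04 -3.5097e-04
  E         0.03657     1.627     3.089 5.0311e-05
  solve Keq expr → x = -1.7549e-04; check Q = 2.8430e-06
Then add 0.03023 M of X.
Step 3:
                  X         G         M         L
  I          0.0668     1.627     3.089 5.0311e-05
  C       -8.8387e-06 2.6516e-05 1.7677e-05 1.7677e-05
  E          0.0668     1.627     3.089 6.7989e-05
  solve Keq expr → x = 8.8387e-06; check Q = 2.8430e-06

[X]_eq = 0.0668 M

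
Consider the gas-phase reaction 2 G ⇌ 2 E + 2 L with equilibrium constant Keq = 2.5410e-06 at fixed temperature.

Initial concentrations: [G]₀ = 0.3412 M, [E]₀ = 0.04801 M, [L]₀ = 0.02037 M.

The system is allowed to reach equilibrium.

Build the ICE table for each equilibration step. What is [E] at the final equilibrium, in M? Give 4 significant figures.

Q₀ = 8.2154e-06 vs Keq = 2.5410e-06 ⇒ Q>K, reverse
Step 1:
                   G          E          L
  Initial     0.3412    0.04801    0.02037
  Change     0.00688   -0.00688   -0.00688
  Equil       0.3481    0.04113    0.01349
  solve Keq expr → x = -0.00344; check Q = 2.5410e-06

[E]_eq = 0.04113 M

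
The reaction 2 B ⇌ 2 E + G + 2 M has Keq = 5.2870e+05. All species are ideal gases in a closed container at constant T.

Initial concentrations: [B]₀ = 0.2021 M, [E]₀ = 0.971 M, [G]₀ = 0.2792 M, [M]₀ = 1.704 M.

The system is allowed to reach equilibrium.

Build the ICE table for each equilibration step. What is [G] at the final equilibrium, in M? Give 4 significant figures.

Q₀ = 18.71 vs Keq = 5.2870e+05 ⇒ Q<K, forward
Step 1:
                    B           E           G           M
  init         0.2021       0.971      0.2792       1.704
  Δ           -0.2002      0.2002      0.1001      0.2002
  eq         0.001889       1.171      0.3793       1.904
  solve Keq expr → x = 0.1001; check Q = 5.2870e+05

[G]_eq = 0.3793 M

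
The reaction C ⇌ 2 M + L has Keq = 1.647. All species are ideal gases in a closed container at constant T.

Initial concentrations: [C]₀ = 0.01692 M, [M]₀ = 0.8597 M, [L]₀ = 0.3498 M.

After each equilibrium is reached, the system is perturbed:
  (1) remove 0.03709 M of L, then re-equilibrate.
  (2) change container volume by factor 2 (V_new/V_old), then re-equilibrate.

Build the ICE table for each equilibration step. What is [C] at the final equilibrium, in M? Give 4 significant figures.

[C]_eq = 0.01564 M

Q₀ = 15.28 vs Keq = 1.647 ⇒ Q>K, reverse
Step 1:
                   C          M          L
  I          0.01692     0.8597     0.3498
  C           0.0706    -0.1412    -0.0706
  E          0.08752     0.7185     0.2792
  solve Keq expr → x = -0.0706; check Q = 1.647
Then remove 0.03709 M of L.
Step 2:
                   C          M          L
  I          0.08752     0.7185     0.2421
  C        -0.006638    0.01328   0.006638
  E          0.08088     0.7318     0.2488
  solve Keq expr → x = 0.006638; check Q = 1.647
Then change container volume by factor 2 (V_new/V_old).
Step 3:
                   C          M          L
  I          0.04044     0.3659     0.1244
  C          -0.0248    0.04961     0.0248
  E          0.01564     0.4155     0.1492
  solve Keq expr → x = 0.0248; check Q = 1.647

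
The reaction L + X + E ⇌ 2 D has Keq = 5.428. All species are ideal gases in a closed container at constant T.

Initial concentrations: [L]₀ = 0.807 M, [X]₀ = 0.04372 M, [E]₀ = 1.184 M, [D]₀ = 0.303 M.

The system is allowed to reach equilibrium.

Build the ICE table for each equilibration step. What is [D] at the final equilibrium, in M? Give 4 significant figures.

Q₀ = 2.198 vs Keq = 5.428 ⇒ Q<K, forward
Step 1:
                  L         X         E         D
  I           0.807   0.04372     1.184     0.303
  C        -0.02004  -0.02004  -0.02004   0.04009
  E           0.787   0.02368     1.164    0.3431
  solve Keq expr → x = 0.02004; check Q = 5.428

[D]_eq = 0.3431 M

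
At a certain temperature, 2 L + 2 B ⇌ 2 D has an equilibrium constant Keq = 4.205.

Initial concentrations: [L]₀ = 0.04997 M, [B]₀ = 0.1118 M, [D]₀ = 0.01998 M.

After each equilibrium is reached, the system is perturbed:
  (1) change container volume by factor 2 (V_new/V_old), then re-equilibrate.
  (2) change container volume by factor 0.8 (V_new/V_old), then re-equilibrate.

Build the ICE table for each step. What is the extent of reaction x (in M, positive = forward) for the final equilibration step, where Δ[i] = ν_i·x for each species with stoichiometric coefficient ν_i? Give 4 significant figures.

x = 4.9823e-04 M

Q₀ = 12.79 vs Keq = 4.205 ⇒ Q>K, reverse
Step 1:
                    L           B           D
  Initial     0.04997      0.1118     0.01998
  Change     0.006339    0.006339   -0.006339
  Equil       0.05631      0.1181     0.01364
  solve Keq expr → x = -0.003169; check Q = 4.205
Then change container volume by factor 2 (V_new/V_old).
Step 2:
                    L           B           D
  Initial     0.02815     0.05907    0.006821
  Change     0.002878    0.002878   -0.002878
  Equil       0.03103     0.06195    0.003942
  solve Keq expr → x = -0.001439; check Q = 4.205
Then change container volume by factor 0.8 (V_new/V_old).
Step 3:
                    L           B           D
  Initial     0.03879     0.07743    0.004928
  Change  -9.9646e-04 -9.9646e-04  9.9646e-04
  Equil       0.03779     0.07644    0.005924
  solve Keq expr → x = 4.9823e-04; check Q = 4.205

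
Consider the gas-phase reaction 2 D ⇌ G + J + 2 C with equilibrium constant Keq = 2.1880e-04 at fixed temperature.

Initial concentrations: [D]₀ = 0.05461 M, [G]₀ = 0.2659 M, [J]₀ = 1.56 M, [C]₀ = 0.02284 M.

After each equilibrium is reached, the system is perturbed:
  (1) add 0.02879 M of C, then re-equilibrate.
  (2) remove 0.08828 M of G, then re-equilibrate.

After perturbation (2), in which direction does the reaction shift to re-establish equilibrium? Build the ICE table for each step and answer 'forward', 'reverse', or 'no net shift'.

Direction: forward

Q₀ = 0.07256 vs Keq = 2.1880e-04 ⇒ Q>K, reverse
Step 1:
                   D          G          J          C
  init       0.05461     0.2659       1.56    0.02284
  Δ          0.02106   -0.01053   -0.01053   -0.02106
  eq         0.07567     0.2554      1.549   0.001779
  solve Keq expr → x = -0.01053; check Q = 2.1880e-04
Then add 0.02879 M of C.
Step 2:
                   D          G          J          C
  init       0.07567     0.2554      1.549    0.03057
  Δ          0.02805   -0.01402   -0.01402   -0.02805
  eq          0.1037     0.2413      1.535    0.00252
  solve Keq expr → x = -0.01402; check Q = 2.1880e-04
Then remove 0.08828 M of G.
Step 3:
                   D          G          J          C
  init        0.1037     0.1531      1.535    0.00252
  Δ       -6.2192e-04 3.1096e-04 3.1096e-04 6.2192e-04
  eq          0.1031     0.1534      1.536   0.003142
  solve Keq expr → x = 3.1096e-04; check Q = 2.1880e-04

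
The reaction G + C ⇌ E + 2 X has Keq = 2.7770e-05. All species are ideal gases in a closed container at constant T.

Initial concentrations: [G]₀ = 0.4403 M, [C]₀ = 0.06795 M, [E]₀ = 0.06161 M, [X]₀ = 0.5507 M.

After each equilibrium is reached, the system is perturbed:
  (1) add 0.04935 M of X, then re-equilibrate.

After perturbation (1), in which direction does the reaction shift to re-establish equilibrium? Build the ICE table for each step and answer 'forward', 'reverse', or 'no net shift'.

Direction: reverse

Q₀ = 0.6245 vs Keq = 2.7770e-05 ⇒ Q>K, reverse
Step 1:
                    G           C           E           X
  init         0.4403     0.06795     0.06161      0.5507
  Δ            0.0616      0.0616     -0.0616     -0.1232
  eq           0.5019      0.1296  9.8801e-06      0.4275
  solve Keq expr → x = -0.0616; check Q = 2.7770e-05
Then add 0.04935 M of X.
Step 2:
                    G           C           E           X
  init         0.5019      0.1296  9.8801e-06      0.4768
  Δ        1.9389e-06  1.9389e-06 -1.9389e-06 -3.8778e-06
  eq           0.5019      0.1296  7.9411e-06      0.4768
  solve Keq expr → x = -1.9389e-06; check Q = 2.7770e-05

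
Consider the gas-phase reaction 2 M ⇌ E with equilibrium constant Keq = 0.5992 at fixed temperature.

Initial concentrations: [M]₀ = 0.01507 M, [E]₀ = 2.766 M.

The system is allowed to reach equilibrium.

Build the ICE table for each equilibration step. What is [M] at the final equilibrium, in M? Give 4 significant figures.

[M]_eq = 1.774 M

Q₀ = 1.2179e+04 vs Keq = 0.5992 ⇒ Q>K, reverse
Step 1:
                    M           E
  Initial     0.01507       2.766
  Change        1.759     -0.8796
  Equil         1.774       1.886
  solve Keq expr → x = -0.8796; check Q = 0.5992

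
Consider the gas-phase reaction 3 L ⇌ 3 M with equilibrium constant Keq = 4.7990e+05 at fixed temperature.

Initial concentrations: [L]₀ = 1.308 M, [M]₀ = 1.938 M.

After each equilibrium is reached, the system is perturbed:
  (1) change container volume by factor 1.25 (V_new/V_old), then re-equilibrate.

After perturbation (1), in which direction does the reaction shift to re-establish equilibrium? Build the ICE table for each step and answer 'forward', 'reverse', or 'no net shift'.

Direction: no net shift

Q₀ = 3.253 vs Keq = 4.7990e+05 ⇒ Q<K, forward
Step 1:
                    L           M
  I             1.308       1.938
  C            -1.267       1.267
  E           0.04094       3.205
  solve Keq expr → x = 0.4224; check Q = 4.7990e+05
Then change container volume by factor 1.25 (V_new/V_old).
Step 2:
                    L           M
  I           0.03275       2.564
  C                 0           0
  E           0.03275       2.564
  solve Keq expr → x = 0; check Q = 4.7990e+05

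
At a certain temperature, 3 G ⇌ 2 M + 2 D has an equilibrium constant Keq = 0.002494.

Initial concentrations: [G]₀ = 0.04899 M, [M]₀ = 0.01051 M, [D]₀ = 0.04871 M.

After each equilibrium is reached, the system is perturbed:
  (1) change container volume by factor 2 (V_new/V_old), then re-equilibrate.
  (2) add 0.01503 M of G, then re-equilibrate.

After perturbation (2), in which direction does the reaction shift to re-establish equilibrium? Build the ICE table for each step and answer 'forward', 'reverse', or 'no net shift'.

Direction: forward

Q₀ = 0.002229 vs Keq = 0.002494 ⇒ Q<K, forward
Step 1:
                   G          M          D
  Initial    0.04899    0.01051    0.04871
  Change  -5.2572e-04 3.5048e-04 3.5048e-04
  Equil      0.04846    0.01086    0.04906
  solve Keq expr → x = 1.7524e-04; check Q = 0.002494
Then change container volume by factor 2 (V_new/V_old).
Step 2:
                   G          M          D
  Initial    0.02423    0.00543    0.02453
  Change   -0.001714   0.001143   0.001143
  Equil      0.02252   0.006573    0.02567
  solve Keq expr → x = 5.7139e-04; check Q = 0.002494
Then add 0.01503 M of G.
Step 3:
                   G          M          D
  Initial    0.03755   0.006573    0.02567
  Change   -0.005149   0.003433   0.003433
  Equil       0.0324    0.01001    0.02911
  solve Keq expr → x = 0.001716; check Q = 0.002494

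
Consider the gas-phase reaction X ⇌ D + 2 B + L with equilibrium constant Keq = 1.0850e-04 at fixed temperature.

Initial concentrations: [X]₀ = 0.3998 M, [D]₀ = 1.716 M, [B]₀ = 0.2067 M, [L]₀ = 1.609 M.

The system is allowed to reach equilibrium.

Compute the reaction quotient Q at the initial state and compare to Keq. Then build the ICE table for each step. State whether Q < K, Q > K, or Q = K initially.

Q₀ = 0.2951; Q > K (proceeds reverse)

Q₀ = 0.2951 vs Keq = 1.0850e-04 ⇒ Q>K, reverse
Step 1:
                    X           D           B           L
  init         0.3998       1.716      0.2067       1.609
  Δ             0.101      -0.101      -0.202      -0.101
  eq           0.5008       1.615    0.004723       1.508
  solve Keq expr → x = -0.101; check Q = 1.0850e-04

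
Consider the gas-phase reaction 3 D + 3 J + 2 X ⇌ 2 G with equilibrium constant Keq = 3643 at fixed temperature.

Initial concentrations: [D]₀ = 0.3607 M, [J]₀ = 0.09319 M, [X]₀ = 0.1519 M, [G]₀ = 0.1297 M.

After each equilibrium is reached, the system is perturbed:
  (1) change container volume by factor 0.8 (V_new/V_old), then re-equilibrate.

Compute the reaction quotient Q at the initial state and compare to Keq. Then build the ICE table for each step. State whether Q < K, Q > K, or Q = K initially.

Q₀ = 1.9196e+04 vs Keq = 3643 ⇒ Q>K, reverse
Step 1:
                    D           J           X           G
  Initial      0.3607     0.09319      0.1519      0.1297
  Change      0.03005     0.03005     0.02003    -0.02003
  Equil        0.3908      0.1232      0.1719      0.1097
  solve Keq expr → x = -0.01002; check Q = 3643
Then change container volume by factor 0.8 (V_new/V_old).
Step 2:
                    D           J           X           G
  Initial      0.4884      0.1541      0.2149      0.1371
  Change     -0.03068    -0.03068    -0.02045     0.02045
  Equil        0.4578      0.1234      0.1945      0.1575
  solve Keq expr → x = 0.01023; check Q = 3643

Q₀ = 1.9196e+04; Q > K (proceeds reverse)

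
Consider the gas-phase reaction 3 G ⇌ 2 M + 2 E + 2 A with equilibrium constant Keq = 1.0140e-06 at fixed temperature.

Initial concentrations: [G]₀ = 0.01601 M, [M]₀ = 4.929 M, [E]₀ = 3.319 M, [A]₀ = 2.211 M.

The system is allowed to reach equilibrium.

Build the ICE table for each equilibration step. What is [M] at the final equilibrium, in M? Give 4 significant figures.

Q₀ = 3.1881e+08 vs Keq = 1.0140e-06 ⇒ Q>K, reverse
Step 1:
                   G          M          E          A
  I          0.01601      4.929      3.319      2.211
  C            3.313     -2.209     -2.209     -2.209
  E            3.329       2.72       1.11   0.002026
  solve Keq expr → x = -1.104; check Q = 1.0140e-06

[M]_eq = 2.72 M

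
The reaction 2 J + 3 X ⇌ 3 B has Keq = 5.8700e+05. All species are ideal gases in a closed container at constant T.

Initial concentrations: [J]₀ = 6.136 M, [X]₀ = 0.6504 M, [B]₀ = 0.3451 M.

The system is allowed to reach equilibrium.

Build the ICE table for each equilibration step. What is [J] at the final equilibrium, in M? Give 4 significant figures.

[J]_eq = 5.705 M

Q₀ = 0.003968 vs Keq = 5.8700e+05 ⇒ Q<K, forward
Step 1:
                    J           X           B
  Initial       6.136      0.6504      0.3451
  Change      -0.4311     -0.6467      0.6467
  Equil         5.705     0.00371      0.9918
  solve Keq expr → x = 0.2156; check Q = 5.8700e+05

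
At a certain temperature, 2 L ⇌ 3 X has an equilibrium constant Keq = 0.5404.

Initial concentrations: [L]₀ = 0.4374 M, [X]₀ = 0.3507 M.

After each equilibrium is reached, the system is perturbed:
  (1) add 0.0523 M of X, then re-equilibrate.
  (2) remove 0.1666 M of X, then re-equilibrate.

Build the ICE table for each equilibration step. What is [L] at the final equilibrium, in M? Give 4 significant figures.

Q₀ = 0.2254 vs Keq = 0.5404 ⇒ Q<K, forward
Step 1:
                   L          X
  Initial     0.4374     0.3507
  Change    -0.05319    0.07978
  Equil       0.3842     0.4305
  solve Keq expr → x = 0.02659; check Q = 0.5404
Then add 0.0523 M of X.
Step 2:
                   L          X
  Initial     0.3842     0.4828
  Change     0.02335   -0.03503
  Equil       0.4076     0.4478
  solve Keq expr → x = -0.01168; check Q = 0.5404
Then remove 0.1666 M of X.
Step 3:
                   L          X
  Initial     0.4076     0.2812
  Change    -0.07383     0.1107
  Equil       0.3337     0.3919
  solve Keq expr → x = 0.03692; check Q = 0.5404

[L]_eq = 0.3337 M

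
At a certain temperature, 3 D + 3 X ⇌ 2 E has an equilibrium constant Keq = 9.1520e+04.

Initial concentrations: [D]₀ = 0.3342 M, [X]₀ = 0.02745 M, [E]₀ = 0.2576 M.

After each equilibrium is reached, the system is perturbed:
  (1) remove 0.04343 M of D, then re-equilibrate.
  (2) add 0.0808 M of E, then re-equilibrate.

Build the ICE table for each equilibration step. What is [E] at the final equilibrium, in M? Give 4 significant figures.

[E]_eq = 0.3329 M

Q₀ = 8.5950e+04 vs Keq = 9.1520e+04 ⇒ Q<K, forward
Step 1:
                  D         X         E
  Initial    0.3342   0.02745    0.2576
  Change  -5.0451e-04 -5.0451e-04 3.3634e-04
  Equil      0.3337   0.02695    0.2579
  solve Keq expr → x = 1.6817e-04; check Q = 9.1520e+04
Then remove 0.04343 M of D.
Step 2:
                  D         X         E
  Initial    0.2903   0.02695    0.2579
  Change   0.003481  0.003481  -0.00232
  Equil      0.2937   0.03043    0.2556
  solve Keq expr → x = -0.00116; check Q = 9.1520e+04
Then add 0.0808 M of E.
Step 3:
                  D         X         E
  Initial    0.2937   0.03043    0.3364
  Change   0.005227  0.005227 -0.003485
  Equil       0.299   0.03565    0.3329
  solve Keq expr → x = -0.001742; check Q = 9.1520e+04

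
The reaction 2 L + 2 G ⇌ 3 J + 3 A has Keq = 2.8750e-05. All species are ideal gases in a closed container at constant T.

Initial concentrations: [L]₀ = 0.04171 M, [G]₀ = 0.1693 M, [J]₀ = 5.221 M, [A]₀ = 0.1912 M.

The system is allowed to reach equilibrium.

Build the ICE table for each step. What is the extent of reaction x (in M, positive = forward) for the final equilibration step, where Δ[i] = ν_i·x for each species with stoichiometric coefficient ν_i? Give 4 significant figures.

x = -0.06346 M

Q₀ = 1.9949e+04 vs Keq = 2.8750e-05 ⇒ Q>K, reverse
Step 1:
                   L          G          J          A
  I          0.04171     0.1693      5.221     0.1912
  C           0.1269     0.1269    -0.1904    -0.1904
  E           0.1686     0.2962      5.031 8.2594e-04
  solve Keq expr → x = -0.06346; check Q = 2.8750e-05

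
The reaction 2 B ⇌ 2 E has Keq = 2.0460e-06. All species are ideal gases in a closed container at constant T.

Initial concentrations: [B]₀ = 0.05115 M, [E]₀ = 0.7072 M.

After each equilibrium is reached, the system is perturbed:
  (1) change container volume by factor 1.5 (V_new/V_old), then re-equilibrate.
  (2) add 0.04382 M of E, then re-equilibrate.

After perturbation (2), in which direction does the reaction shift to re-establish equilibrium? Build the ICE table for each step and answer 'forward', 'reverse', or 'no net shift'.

Direction: reverse

Q₀ = 191.2 vs Keq = 2.0460e-06 ⇒ Q>K, reverse
Step 1:
                  B         E
  Initial   0.05115    0.7072
  Change     0.7061   -0.7061
  Equil      0.7573  0.001083
  solve Keq expr → x = -0.3531; check Q = 2.0460e-06
Then change container volume by factor 1.5 (V_new/V_old).
Step 2:
                  B         E
  Initial    0.5048 7.2212e-04
  Change          0         0
  Equil      0.5048 7.2212e-04
  solve Keq expr → x = 0; check Q = 2.0460e-06
Then add 0.04382 M of E.
Step 3:
                  B         E
  Initial    0.5048   0.04454
  Change    0.04376  -0.04376
  Equil      0.5486 7.8471e-04
  solve Keq expr → x = -0.02188; check Q = 2.0460e-06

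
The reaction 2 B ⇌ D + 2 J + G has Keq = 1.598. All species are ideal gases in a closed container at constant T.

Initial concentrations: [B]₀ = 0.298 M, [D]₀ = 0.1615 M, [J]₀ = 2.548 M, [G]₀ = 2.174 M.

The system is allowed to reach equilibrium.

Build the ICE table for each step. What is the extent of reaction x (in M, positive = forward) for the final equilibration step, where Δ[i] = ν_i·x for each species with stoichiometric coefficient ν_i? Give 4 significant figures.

x = -0.1195 M

Q₀ = 25.67 vs Keq = 1.598 ⇒ Q>K, reverse
Step 1:
                    B           D           J           G
  Initial       0.298      0.1615       2.548       2.174
  Change       0.2389     -0.1195     -0.2389     -0.1195
  Equil        0.5369     0.04205       2.309       2.055
  solve Keq expr → x = -0.1195; check Q = 1.598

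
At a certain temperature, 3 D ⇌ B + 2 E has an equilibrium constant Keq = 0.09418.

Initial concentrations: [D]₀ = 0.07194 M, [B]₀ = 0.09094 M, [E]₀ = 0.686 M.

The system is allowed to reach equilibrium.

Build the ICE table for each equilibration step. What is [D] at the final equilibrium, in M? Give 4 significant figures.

Q₀ = 114.9 vs Keq = 0.09418 ⇒ Q>K, reverse
Step 1:
                  D         B         E
  I         0.07194   0.09094     0.686
  C          0.2413  -0.08044   -0.1609
  E          0.3133    0.0105    0.5251
  solve Keq expr → x = -0.08044; check Q = 0.09418

[D]_eq = 0.3133 M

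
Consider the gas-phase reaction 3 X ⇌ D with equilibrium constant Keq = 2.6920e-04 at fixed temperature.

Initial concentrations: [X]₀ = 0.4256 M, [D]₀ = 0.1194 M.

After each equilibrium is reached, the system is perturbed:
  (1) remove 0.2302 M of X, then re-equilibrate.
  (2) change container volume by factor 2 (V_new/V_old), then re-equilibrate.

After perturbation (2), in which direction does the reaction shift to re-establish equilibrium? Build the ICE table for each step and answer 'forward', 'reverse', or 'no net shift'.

Q₀ = 1.549 vs Keq = 2.6920e-04 ⇒ Q>K, reverse
Step 1:
                  X         D
  I          0.4256    0.1194
  C          0.3578   -0.1193
  E          0.7834 1.2943e-04
  solve Keq expr → x = -0.1193; check Q = 2.6920e-04
Then remove 0.2302 M of X.
Step 2:
                  X         D
  I          0.5532 1.2943e-04
  C       2.5138e-04 -8.3794e-05
  E          0.5535 4.5640e-05
  solve Keq expr → x = -8.3794e-05; check Q = 2.6920e-04
Then change container volume by factor 2 (V_new/V_old).
Step 3:
                  X         D
  I          0.2767 2.2820e-05
  C       5.1335e-05 -1.7112e-05
  E          0.2768 5.7081e-06
  solve Keq expr → x = -1.7112e-05; check Q = 2.6920e-04

Direction: reverse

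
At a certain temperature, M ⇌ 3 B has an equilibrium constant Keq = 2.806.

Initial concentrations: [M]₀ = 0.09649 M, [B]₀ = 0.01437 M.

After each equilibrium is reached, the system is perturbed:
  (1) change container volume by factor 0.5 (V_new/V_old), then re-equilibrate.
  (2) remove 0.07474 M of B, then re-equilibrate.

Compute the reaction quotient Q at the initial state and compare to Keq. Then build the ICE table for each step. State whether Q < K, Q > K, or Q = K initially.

Q₀ = 3.0753e-05 vs Keq = 2.806 ⇒ Q<K, forward
Step 1:
                  M         B
  Initial   0.09649   0.01437
  Change   -0.08864    0.2659
  Equil    0.007848    0.2803
  solve Keq expr → x = 0.08864; check Q = 2.806
Then change container volume by factor 0.5 (V_new/V_old).
Step 2:
                  M         B
  Initial    0.0157    0.5606
  Change    0.02506  -0.07519
  Equil     0.04076    0.4854
  solve Keq expr → x = -0.02506; check Q = 2.806
Then remove 0.07474 M of B.
Step 3:
                  M         B
  Initial   0.04076    0.4107
  Change   -0.01016   0.03049
  Equil      0.0306    0.4412
  solve Keq expr → x = 0.01016; check Q = 2.806

Q₀ = 3.0753e-05; Q < K (proceeds forward)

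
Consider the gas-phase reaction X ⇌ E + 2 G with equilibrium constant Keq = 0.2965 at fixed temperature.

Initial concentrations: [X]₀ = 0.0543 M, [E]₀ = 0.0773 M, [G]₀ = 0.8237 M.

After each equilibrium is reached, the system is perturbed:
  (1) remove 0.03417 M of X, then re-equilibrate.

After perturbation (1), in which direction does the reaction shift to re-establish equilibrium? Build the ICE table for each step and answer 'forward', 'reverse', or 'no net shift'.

Direction: reverse

Q₀ = 0.9659 vs Keq = 0.2965 ⇒ Q>K, reverse
Step 1:
                    X           E           G
  init         0.0543      0.0773      0.8237
  Δ           0.03255    -0.03255     -0.0651
  eq          0.08685     0.04475      0.7586
  solve Keq expr → x = -0.03255; check Q = 0.2965
Then remove 0.03417 M of X.
Step 2:
                    X           E           G
  init        0.05268     0.04475      0.7586
  Δ           0.01039    -0.01039    -0.02079
  eq          0.06307     0.03436      0.7378
  solve Keq expr → x = -0.01039; check Q = 0.2965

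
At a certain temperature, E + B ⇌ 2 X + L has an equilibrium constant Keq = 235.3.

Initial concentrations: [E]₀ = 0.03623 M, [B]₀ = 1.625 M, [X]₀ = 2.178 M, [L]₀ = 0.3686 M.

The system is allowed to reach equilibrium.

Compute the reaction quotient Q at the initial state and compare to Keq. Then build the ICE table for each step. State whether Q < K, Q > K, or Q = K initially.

Q₀ = 29.7; Q < K (proceeds forward)

Q₀ = 29.7 vs Keq = 235.3 ⇒ Q<K, forward
Step 1:
                    E           B           X           L
  I           0.03623       1.625       2.178      0.3686
  C          -0.03089    -0.03089     0.06177     0.03089
  E          0.005343       1.594        2.24      0.3995
  solve Keq expr → x = 0.03089; check Q = 235.3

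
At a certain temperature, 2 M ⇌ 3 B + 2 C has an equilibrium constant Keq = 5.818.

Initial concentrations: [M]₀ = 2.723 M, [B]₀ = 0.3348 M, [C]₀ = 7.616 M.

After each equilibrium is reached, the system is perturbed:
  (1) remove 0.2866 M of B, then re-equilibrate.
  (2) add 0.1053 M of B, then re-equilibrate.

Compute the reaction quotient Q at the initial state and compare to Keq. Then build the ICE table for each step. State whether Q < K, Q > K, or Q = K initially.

Q₀ = 0.2936 vs Keq = 5.818 ⇒ Q<K, forward
Step 1:
                   M          B          C
  init         2.723     0.3348      7.616
  Δ          -0.3179     0.4768     0.3179
  eq           2.405     0.8116      7.934
  solve Keq expr → x = 0.1589; check Q = 5.818
Then remove 0.2866 M of B.
Step 2:
                   M          B          C
  init         2.405      0.525      7.934
  Δ            -0.16       0.24       0.16
  eq           2.245      0.765      8.094
  solve Keq expr → x = 0.07998; check Q = 5.818
Then add 0.1053 M of B.
Step 3:
                   M          B          C
  init         2.245     0.8703      8.094
  Δ           0.0588   -0.08821    -0.0588
  eq           2.304     0.7821      8.035
  solve Keq expr → x = -0.0294; check Q = 5.818

Q₀ = 0.2936; Q < K (proceeds forward)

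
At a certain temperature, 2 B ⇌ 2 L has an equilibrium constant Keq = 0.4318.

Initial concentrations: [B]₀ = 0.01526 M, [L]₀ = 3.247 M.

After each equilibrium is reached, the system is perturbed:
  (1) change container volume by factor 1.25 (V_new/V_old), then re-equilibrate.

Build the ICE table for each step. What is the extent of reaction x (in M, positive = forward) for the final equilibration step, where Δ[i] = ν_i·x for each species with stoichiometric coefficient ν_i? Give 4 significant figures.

Q₀ = 4.5275e+04 vs Keq = 0.4318 ⇒ Q>K, reverse
Step 1:
                   B          L
  init       0.01526      3.247
  Δ            1.953     -1.953
  eq           1.969      1.294
  solve Keq expr → x = -0.9767; check Q = 0.4318
Then change container volume by factor 1.25 (V_new/V_old).
Step 2:
                   B          L
  init         1.575      1.035
  Δ                0          0
  eq           1.575      1.035
  solve Keq expr → x = 0; check Q = 0.4318

x = 0 M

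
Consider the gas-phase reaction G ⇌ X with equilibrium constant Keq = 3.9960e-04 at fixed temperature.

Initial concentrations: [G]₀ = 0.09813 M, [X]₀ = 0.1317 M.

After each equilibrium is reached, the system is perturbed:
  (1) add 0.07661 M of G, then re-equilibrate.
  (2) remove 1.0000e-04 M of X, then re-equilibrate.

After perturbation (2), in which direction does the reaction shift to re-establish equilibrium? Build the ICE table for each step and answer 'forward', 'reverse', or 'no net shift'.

Direction: forward

Q₀ = 1.342 vs Keq = 3.9960e-04 ⇒ Q>K, reverse
Step 1:
                    G           X
  Initial     0.09813      0.1317
  Change       0.1316     -0.1316
  Equil        0.2297  9.1803e-05
  solve Keq expr → x = -0.1316; check Q = 3.9960e-04
Then add 0.07661 M of G.
Step 2:
                    G           X
  Initial      0.3063  9.1803e-05
  Change  -3.0601e-05  3.0601e-05
  Equil        0.3063  1.2240e-04
  solve Keq expr → x = 3.0601e-05; check Q = 3.9960e-04
Then remove 1.0000e-04 M of X.
Step 3:
                    G           X
  Initial      0.3063  2.2405e-05
  Change  -9.9960e-05  9.9960e-05
  Equil        0.3062  1.2236e-04
  solve Keq expr → x = 9.9960e-05; check Q = 3.9960e-04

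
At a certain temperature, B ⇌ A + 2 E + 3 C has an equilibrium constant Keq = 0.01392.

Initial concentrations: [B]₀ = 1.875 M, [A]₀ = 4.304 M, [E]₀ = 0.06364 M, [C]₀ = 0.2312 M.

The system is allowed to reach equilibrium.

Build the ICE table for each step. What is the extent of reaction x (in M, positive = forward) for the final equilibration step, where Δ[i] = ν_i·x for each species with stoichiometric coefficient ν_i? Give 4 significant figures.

x = 0.08228 M

Q₀ = 1.1489e-04 vs Keq = 0.01392 ⇒ Q<K, forward
Step 1:
                   B          A          E          C
  I            1.875      4.304    0.06364     0.2312
  C         -0.08228    0.08228     0.1646     0.2468
  E            1.793      4.386     0.2282      0.478
  solve Keq expr → x = 0.08228; check Q = 0.01392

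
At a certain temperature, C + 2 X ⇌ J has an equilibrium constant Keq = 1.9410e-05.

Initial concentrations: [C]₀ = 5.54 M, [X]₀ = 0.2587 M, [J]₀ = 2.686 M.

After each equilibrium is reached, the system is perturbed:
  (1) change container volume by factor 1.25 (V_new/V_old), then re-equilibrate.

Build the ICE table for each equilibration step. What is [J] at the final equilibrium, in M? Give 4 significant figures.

[J]_eq = 0.002585 M

Q₀ = 7.244 vs Keq = 1.9410e-05 ⇒ Q>K, reverse
Step 1:
                   C          X          J
  init          5.54     0.2587      2.686
  Δ            2.681      5.362     -2.681
  eq           8.221      5.621   0.005041
  solve Keq expr → x = -2.681; check Q = 1.9410e-05
Then change container volume by factor 1.25 (V_new/V_old).
Step 2:
                   C          X          J
  init         6.577      4.496   0.004033
  Δ         0.001448   0.002896  -0.001448
  eq           6.578      4.499   0.002585
  solve Keq expr → x = -0.001448; check Q = 1.9410e-05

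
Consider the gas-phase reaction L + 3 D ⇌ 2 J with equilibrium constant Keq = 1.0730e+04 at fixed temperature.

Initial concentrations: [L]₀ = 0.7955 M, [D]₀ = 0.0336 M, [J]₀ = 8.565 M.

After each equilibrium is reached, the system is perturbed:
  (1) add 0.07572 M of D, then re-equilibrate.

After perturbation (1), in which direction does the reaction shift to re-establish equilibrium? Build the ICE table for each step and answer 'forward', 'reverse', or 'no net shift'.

Direction: forward

Q₀ = 2.4311e+06 vs Keq = 1.0730e+04 ⇒ Q>K, reverse
Step 1:
                  L         D         J
  Initial    0.7955    0.0336     8.565
  Change      0.055     0.165     -0.11
  Equil      0.8505    0.1986     8.455
  solve Keq expr → x = -0.055; check Q = 1.0730e+04
Then add 0.07572 M of D.
Step 2:
                  L         D         J
  Initial    0.8505    0.2743     8.455
  Change   -0.02434  -0.07302   0.04868
  Equil      0.8262    0.2013     8.504
  solve Keq expr → x = 0.02434; check Q = 1.0730e+04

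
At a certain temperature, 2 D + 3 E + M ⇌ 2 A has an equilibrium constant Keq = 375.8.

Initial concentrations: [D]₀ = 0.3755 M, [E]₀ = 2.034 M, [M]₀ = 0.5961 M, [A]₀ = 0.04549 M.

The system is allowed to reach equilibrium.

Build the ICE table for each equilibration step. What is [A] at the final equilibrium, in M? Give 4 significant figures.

Q₀ = 0.002926 vs Keq = 375.8 ⇒ Q<K, forward
Step 1:
                  D         E         M         A
  I          0.3755     2.034    0.5961   0.04549
  C         -0.3579   -0.5369    -0.179    0.3579
  E         0.01759     1.497    0.4171    0.4034
  solve Keq expr → x = 0.179; check Q = 375.8

[A]_eq = 0.4034 M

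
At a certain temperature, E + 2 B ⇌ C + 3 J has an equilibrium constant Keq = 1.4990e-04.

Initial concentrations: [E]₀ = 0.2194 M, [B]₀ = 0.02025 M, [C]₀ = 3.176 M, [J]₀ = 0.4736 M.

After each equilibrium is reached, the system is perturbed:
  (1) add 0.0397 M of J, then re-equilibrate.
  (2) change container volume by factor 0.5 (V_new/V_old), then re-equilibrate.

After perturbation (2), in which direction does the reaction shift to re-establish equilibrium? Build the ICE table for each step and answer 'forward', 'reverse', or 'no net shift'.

Q₀ = 3750 vs Keq = 1.4990e-04 ⇒ Q>K, reverse
Step 1:
                   E          B          C          J
  I           0.2194    0.02025      3.176     0.4736
  C           0.1537     0.3074    -0.1537     -0.461
  E           0.3731     0.3276      3.022    0.01257
  solve Keq expr → x = -0.1537; check Q = 1.4990e-04
Then add 0.0397 M of J.
Step 2:
                   E          B          C          J
  I           0.3731     0.3276      3.022    0.05227
  C          0.01296    0.02592   -0.01296   -0.03887
  E            0.386     0.3535      3.009    0.01339
  solve Keq expr → x = -0.01296; check Q = 1.4990e-04
Then change container volume by factor 0.5 (V_new/V_old).
Step 3:
                   E          B          C          J
  I           0.7721      0.707      6.019    0.02679
  C         0.001812   0.003623  -0.001812  -0.005435
  E           0.7739     0.7107      6.017    0.02135
  solve Keq expr → x = -0.001812; check Q = 1.4990e-04

Direction: reverse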